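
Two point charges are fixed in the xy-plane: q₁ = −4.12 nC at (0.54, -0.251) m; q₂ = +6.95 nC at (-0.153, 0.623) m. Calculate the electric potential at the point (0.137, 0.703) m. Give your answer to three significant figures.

The total potential is the scalar sum of each charge's contribution, V = Σ kqᵢ/rᵢ.
Distances from the field point to each charge: r₁ = 1.04 m, r₂ = 0.301 m.
V = k[(-4.12×10⁻⁹)/(1.04) + (6.95×10⁻⁹)/(0.301)] = 172 V.

172 V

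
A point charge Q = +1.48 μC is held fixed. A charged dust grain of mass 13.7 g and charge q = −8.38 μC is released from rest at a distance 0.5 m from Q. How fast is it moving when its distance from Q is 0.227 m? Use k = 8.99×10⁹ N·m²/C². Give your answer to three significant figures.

6.26 m/s

Only the electrostatic force acts, so mechanical energy is conserved: ½mv² = U₁ − U₂ = kQq(1/r₁ − 1/r₂).
U₁ − U₂ = (8.99×10⁹ N·m²/C²)(1.48×10⁻⁶ C)(-8.38×10⁻⁶ C)(1/0.500 − 1/0.227) = 0.268 J.
v = √(2·0.268/0.0137) = 6.26 m/s.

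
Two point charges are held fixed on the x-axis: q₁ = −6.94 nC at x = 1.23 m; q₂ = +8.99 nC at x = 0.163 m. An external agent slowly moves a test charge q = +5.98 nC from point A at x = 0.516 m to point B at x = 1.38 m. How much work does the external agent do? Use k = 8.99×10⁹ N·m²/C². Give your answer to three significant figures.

-2.94×10⁻⁶ J

For quasistatic motion the external work equals the change in potential energy: W_ext = qΔV = q(V_B − V_A).
At A: distances to the source charges are 0.714 m, 0.353 m; V_A = Σ kqᵢ/rᵢ = 142 V.
At B: distances to the source charges are 0.150 m, 1.22 m; V_B = Σ kqᵢ/rᵢ = -350 V.
ΔV = V_B − V_A = -491 V.
W_ext = qΔV = (5.98×10⁻⁹ C)(-491 V) = -2.94×10⁻⁶ J.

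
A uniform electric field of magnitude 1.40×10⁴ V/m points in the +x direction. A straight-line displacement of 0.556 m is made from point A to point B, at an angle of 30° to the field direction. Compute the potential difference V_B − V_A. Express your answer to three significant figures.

Only the component of displacement along E changes the potential: ΔV = −E·d·cosθ.
ΔV = −(1.40×10⁴ V/m)(0.556 m)cos30° = -6740 V.

-6740 V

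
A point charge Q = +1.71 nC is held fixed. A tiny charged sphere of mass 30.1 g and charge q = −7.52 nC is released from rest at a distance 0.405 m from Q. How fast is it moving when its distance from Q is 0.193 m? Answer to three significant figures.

Only the electrostatic force acts, so mechanical energy is conserved: ½mv² = U₁ − U₂ = kQq(1/r₁ − 1/r₂).
U₁ − U₂ = (8.99×10⁹ N·m²/C²)(1.71×10⁻⁹ C)(-7.52×10⁻⁹ C)(1/0.405 − 1/0.193) = 3.14×10⁻⁷ J.
v = √(2·3.14×10⁻⁷/0.0301) = 4.56×10⁻³ m/s.

4.56×10⁻³ m/s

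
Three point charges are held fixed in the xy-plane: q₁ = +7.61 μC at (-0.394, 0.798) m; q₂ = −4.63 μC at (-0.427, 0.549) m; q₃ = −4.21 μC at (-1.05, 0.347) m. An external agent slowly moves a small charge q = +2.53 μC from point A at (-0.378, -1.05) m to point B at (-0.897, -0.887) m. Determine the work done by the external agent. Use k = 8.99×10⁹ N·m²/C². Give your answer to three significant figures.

For quasistatic motion the external work equals the change in potential energy: W_ext = qΔV = q(V_B − V_A).
At A: distances to the source charges are 1.85 m, 1.60 m, 1.55 m; V_A = Σ kqᵢ/rᵢ = -1.34×10⁴ V.
At B: distances to the source charges are 1.76 m, 1.51 m, 1.24 m; V_B = Σ kqᵢ/rᵢ = -1.91×10⁴ V.
ΔV = V_B − V_A = -5670 V.
W_ext = qΔV = (2.53×10⁻⁶ C)(-5670 V) = -0.0143 J.

-0.0143 J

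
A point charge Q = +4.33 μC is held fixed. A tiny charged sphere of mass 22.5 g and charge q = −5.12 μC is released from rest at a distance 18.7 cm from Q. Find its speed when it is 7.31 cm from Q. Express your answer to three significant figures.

12.1 m/s

Only the electrostatic force acts, so mechanical energy is conserved: ½mv² = U₁ − U₂ = kQq(1/r₁ − 1/r₂).
U₁ − U₂ = (8.99×10⁹ N·m²/C²)(4.33×10⁻⁶ C)(-5.12×10⁻⁶ C)(1/0.187 − 1/0.0731) = 1.66 J.
v = √(2·1.66/0.0225) = 12.1 m/s.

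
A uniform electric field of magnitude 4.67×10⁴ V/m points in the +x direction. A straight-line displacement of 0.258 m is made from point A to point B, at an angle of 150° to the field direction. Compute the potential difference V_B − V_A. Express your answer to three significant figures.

Only the component of displacement along E changes the potential: ΔV = −E·d·cosθ.
ΔV = −(4.67×10⁴ V/m)(0.258 m)cos150° = 1.04×10⁴ V.

1.04×10⁴ V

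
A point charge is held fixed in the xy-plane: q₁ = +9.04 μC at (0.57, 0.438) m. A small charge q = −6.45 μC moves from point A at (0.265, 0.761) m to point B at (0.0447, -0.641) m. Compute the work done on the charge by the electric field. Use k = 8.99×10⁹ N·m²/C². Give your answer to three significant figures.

The work done by the electric force is W_field = −ΔU = −q(V_B − V_A) = q(V_A − V_B).
At A: distance to the source charge is 0.444 m; V_A = kq₁/r = 1.83×10⁵ V.
At B: distance to the source charge is 1.20 m; V_B = kq₁/r = 6.77×10⁴ V.
ΔV = V_B − V_A = -1.15×10⁵ V.
W_field = −qΔV = −(-6.45×10⁻⁶ C)(-1.15×10⁵ V) = -0.743 J.

-0.743 J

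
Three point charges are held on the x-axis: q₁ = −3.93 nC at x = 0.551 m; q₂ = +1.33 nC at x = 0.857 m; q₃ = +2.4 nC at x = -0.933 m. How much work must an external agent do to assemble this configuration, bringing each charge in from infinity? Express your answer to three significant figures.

The work to assemble the configuration equals its total potential energy, U = Σ kqᵢqⱼ/rᵢⱼ over all pairs.
Pair separations: r₁₂ = 0.306 m, r₁₃ = 1.48 m, r₂₃ = 1.79 m.
U = (-1.54×10⁻⁷) + (-5.71×10⁻⁸) + (1.60×10⁻⁸) = -1.95×10⁻⁷ J.

-1.95×10⁻⁷ J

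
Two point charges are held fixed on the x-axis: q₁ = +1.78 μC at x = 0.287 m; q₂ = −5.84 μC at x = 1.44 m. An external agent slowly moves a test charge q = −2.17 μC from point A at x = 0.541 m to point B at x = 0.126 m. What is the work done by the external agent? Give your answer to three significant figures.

-0.119 J

For quasistatic motion the external work equals the change in potential energy: W_ext = qΔV = q(V_B − V_A).
At A: distances to the source charges are 0.254 m, 0.899 m; V_A = Σ kqᵢ/rᵢ = 4600 V.
At B: distances to the source charges are 0.161 m, 1.31 m; V_B = Σ kqᵢ/rᵢ = 5.94×10⁴ V.
ΔV = V_B − V_A = 5.48×10⁴ V.
W_ext = qΔV = (-2.17×10⁻⁶ C)(5.48×10⁴ V) = -0.119 J.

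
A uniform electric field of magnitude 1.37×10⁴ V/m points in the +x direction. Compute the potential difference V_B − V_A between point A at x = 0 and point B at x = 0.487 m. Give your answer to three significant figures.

-6670 V

In a uniform field, potential decreases in the direction of E: V_B − V_A = −E·Δx.
V_B − V_A = −(1.37×10⁴ V/m)(0.487 m) = -6670 V.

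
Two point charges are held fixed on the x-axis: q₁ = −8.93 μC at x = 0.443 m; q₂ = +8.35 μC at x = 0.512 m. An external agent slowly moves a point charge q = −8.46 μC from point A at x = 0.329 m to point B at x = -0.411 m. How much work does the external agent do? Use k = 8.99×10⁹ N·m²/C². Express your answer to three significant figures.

-2.38 J

For quasistatic motion the external work equals the change in potential energy: W_ext = qΔV = q(V_B − V_A).
At A: distances to the source charges are 0.114 m, 0.183 m; V_A = Σ kqᵢ/rᵢ = -2.94×10⁵ V.
At B: distances to the source charges are 0.854 m, 0.923 m; V_B = Σ kqᵢ/rᵢ = -1.27×10⁴ V.
ΔV = V_B − V_A = 2.81×10⁵ V.
W_ext = qΔV = (-8.46×10⁻⁶ C)(2.81×10⁵ V) = -2.38 J.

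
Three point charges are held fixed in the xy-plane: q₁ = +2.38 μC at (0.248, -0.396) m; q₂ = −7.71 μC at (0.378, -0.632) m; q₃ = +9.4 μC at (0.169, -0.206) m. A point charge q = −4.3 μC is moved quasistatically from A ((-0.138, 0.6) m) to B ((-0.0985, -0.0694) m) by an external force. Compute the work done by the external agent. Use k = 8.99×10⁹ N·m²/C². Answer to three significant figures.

For quasistatic motion the external work equals the change in potential energy: W_ext = qΔV = q(V_B − V_A).
At A: distances to the source charges are 1.07 m, 1.34 m, 0.862 m; V_A = Σ kqᵢ/rᵢ = 6.61×10⁴ V.
At B: distances to the source charges are 0.476 m, 0.737 m, 0.300 m; V_B = Σ kqᵢ/rᵢ = 2.32×10⁵ V.
ΔV = V_B − V_A = 1.66×10⁵ V.
W_ext = qΔV = (-4.30×10⁻⁶ C)(1.66×10⁵ V) = -0.714 J.

-0.714 J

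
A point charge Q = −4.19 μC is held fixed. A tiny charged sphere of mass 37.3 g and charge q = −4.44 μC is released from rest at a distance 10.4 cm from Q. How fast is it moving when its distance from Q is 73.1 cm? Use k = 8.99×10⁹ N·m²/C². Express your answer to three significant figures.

Only the electrostatic force acts, so mechanical energy is conserved: ½mv² = U₁ − U₂ = kQq(1/r₁ − 1/r₂).
U₁ − U₂ = (8.99×10⁹ N·m²/C²)(-4.19×10⁻⁶ C)(-4.44×10⁻⁶ C)(1/0.104 − 1/0.731) = 1.38 J.
v = √(2·1.38/0.0373) = 8.60 m/s.

8.60 m/s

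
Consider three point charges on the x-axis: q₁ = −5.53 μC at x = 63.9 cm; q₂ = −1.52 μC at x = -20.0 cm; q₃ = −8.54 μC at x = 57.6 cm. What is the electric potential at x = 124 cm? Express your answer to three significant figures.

The total potential is the scalar sum of each charge's contribution, V = Σ kqᵢ/rᵢ.
Distances from the field point to each charge: r₁ = 0.601 m, r₂ = 1.44 m, r₃ = 0.664 m.
V = k[(-5.53×10⁻⁶)/(0.601) + (-1.52×10⁻⁶)/(1.44) + (-8.54×10⁻⁶)/(0.664)] = -2.08×10⁵ V.

-2.08×10⁵ V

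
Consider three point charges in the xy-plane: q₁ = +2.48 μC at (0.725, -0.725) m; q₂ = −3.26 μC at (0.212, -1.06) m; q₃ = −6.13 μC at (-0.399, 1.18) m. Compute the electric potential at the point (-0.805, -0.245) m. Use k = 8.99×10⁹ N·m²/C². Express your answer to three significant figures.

The total potential is the scalar sum of each charge's contribution, V = Σ kqᵢ/rᵢ.
Distances from the field point to each charge: r₁ = 1.60 m, r₂ = 1.30 m, r₃ = 1.48 m.
V = k[(2.48×10⁻⁶)/(1.60) + (-3.26×10⁻⁶)/(1.30) + (-6.13×10⁻⁶)/(1.48)] = -4.58×10⁴ V.

-4.58×10⁴ V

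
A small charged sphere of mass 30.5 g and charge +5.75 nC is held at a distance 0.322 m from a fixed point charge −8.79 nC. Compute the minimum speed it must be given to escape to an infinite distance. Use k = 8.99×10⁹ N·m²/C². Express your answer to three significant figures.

To just escape, total mechanical energy must reach zero at infinity: ½mv²_min + U = 0, so ½mv²_min = −U = |kQq|/r.
|U| = |kQq|/r = (8.99×10⁹ N·m²/C²)(8.79×10⁻⁹)(5.75×10⁻⁹)/(0.322) = 1.41×10⁻⁶ J.
v_min = √(2|U|/m) = √(2·1.41×10⁻⁶/0.0305) = 9.62×10⁻³ m/s.

9.62×10⁻³ m/s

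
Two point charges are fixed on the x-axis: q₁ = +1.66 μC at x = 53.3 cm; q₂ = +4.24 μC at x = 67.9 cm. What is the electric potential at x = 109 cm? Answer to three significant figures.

1.20×10⁵ V

The total potential is the scalar sum of each charge's contribution, V = Σ kqᵢ/rᵢ.
Distances from the field point to each charge: r₁ = 0.557 m, r₂ = 0.411 m.
V = k[(1.66×10⁻⁶)/(0.557) + (4.24×10⁻⁶)/(0.411)] = 1.20×10⁵ V.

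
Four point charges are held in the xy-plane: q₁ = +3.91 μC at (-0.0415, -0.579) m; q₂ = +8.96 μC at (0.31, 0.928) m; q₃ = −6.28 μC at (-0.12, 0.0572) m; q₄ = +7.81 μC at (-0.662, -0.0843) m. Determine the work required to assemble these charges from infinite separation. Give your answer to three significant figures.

-0.655 J

The assembly work is the sum of pairwise potential energies, U = Σ_{i<j} kqᵢqⱼ/rᵢⱼ.
Pair separations: r₁₂ = 1.55 m, r₁₃ = 0.641 m, r₁₄ = 0.794 m, r₂₃ = 0.971 m, r₂₄ = 1.40 m, r₃₄ = 0.560 m.
Summing all 6 pair terms gives U = -0.655 J.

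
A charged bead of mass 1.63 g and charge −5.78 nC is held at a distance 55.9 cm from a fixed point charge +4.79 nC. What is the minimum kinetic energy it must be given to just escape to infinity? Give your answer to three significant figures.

4.45×10⁻⁷ J

To just escape, total mechanical energy must reach zero at infinity: ½mv²_min + U = 0, so ½mv²_min = −U = |kQq|/r.
|U| = |kQq|/r = (8.99×10⁹ N·m²/C²)(4.79×10⁻⁹)(5.78×10⁻⁹)/(0.559) = 4.45×10⁻⁷ J.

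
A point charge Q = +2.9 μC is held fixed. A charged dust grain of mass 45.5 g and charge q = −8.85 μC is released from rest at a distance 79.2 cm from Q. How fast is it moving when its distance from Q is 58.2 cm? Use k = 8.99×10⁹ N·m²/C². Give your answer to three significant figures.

Only the electrostatic force acts, so mechanical energy is conserved: ½mv² = U₁ − U₂ = kQq(1/r₁ − 1/r₂).
U₁ − U₂ = (8.99×10⁹ N·m²/C²)(2.90×10⁻⁶ C)(-8.85×10⁻⁶ C)(1/0.792 − 1/0.582) = 0.105 J.
v = √(2·0.105/0.0455) = 2.15 m/s.

2.15 m/s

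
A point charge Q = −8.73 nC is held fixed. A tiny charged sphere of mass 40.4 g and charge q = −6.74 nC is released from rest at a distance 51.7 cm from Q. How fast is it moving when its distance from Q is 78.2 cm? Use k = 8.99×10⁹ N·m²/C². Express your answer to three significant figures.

4.14×10⁻³ m/s

Only the electrostatic force acts, so mechanical energy is conserved: ½mv² = U₁ − U₂ = kQq(1/r₁ − 1/r₂).
U₁ − U₂ = (8.99×10⁹ N·m²/C²)(-8.73×10⁻⁹ C)(-6.74×10⁻⁹ C)(1/0.517 − 1/0.782) = 3.47×10⁻⁷ J.
v = √(2·3.47×10⁻⁷/0.0404) = 4.14×10⁻³ m/s.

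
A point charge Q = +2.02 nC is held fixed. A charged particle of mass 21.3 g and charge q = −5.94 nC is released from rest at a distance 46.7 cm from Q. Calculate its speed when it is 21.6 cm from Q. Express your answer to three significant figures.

5.02×10⁻³ m/s

Only the electrostatic force acts, so mechanical energy is conserved: ½mv² = U₁ − U₂ = kQq(1/r₁ − 1/r₂).
U₁ − U₂ = (8.99×10⁹ N·m²/C²)(2.02×10⁻⁹ C)(-5.94×10⁻⁹ C)(1/0.467 − 1/0.216) = 2.68×10⁻⁷ J.
v = √(2·2.68×10⁻⁷/0.0213) = 5.02×10⁻³ m/s.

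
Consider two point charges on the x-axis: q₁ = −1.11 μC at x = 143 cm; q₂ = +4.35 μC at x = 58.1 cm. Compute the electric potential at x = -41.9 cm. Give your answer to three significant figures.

3.37×10⁴ V

The total potential is the scalar sum of each charge's contribution, V = Σ kqᵢ/rᵢ.
Distances from the field point to each charge: r₁ = 1.85 m, r₂ = 1.00 m.
V = k[(-1.11×10⁻⁶)/(1.85) + (4.35×10⁻⁶)/(1.00)] = 3.37×10⁴ V.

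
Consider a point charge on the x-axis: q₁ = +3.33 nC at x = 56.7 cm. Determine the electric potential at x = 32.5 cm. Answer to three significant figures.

Electric potential is a scalar, so the contributions from each charge add algebraically: V = Σ kqᵢ/rᵢ.
V = k[(3.33×10⁻⁹)/(0.242)] = 124 V.

124 V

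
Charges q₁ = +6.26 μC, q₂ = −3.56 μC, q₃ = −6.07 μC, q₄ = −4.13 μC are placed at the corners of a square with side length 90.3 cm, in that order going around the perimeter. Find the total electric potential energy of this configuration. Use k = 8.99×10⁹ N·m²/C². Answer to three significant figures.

-0.179 J

The assembly work is the sum of pairwise potential energies, U = Σ_{i<j} kqᵢqⱼ/rᵢⱼ.
The four side pairs have separation 0.903 m and the two diagonal pairs 1.28 m.
Summing all 6 pair terms gives U = -0.179 J.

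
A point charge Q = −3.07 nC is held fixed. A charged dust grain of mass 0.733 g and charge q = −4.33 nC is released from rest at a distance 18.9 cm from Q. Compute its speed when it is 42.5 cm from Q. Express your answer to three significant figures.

0.0310 m/s

Only the electrostatic force acts, so mechanical energy is conserved: ½mv² = U₁ − U₂ = kQq(1/r₁ − 1/r₂).
U₁ − U₂ = (8.99×10⁹ N·m²/C²)(-3.07×10⁻⁹ C)(-4.33×10⁻⁹ C)(1/0.189 − 1/0.425) = 3.51×10⁻⁷ J.
v = √(2·3.51×10⁻⁷/7.33×10⁻⁴) = 0.0310 m/s.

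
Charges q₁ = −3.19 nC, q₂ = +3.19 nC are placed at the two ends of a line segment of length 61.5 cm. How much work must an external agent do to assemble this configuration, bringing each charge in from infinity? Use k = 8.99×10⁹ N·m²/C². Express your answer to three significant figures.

The work to assemble the configuration equals its total potential energy, U = Σ kqᵢqⱼ/rᵢⱼ over all pairs.
The separation is r = 0.615 m.
U = (-1.49×10⁻⁷) = -1.49×10⁻⁷ J.

-1.49×10⁻⁷ J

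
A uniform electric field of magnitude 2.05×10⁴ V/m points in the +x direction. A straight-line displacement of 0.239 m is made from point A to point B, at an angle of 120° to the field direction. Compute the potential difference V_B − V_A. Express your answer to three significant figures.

Only the component of displacement along E changes the potential: ΔV = −E·d·cosθ.
ΔV = −(2.05×10⁴ V/m)(0.239 m)cos120° = 2450 V.

2450 V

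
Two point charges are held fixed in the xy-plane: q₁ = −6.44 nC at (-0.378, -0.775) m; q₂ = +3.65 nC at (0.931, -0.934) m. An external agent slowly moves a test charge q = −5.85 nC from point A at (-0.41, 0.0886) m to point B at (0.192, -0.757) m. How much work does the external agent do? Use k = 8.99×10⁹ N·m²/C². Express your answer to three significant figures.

6.32×10⁻⁸ J

For quasistatic motion the external work equals the change in potential energy: W_ext = qΔV = q(V_B − V_A).
At A: distances to the source charges are 0.864 m, 1.69 m; V_A = Σ kqᵢ/rᵢ = -47.5 V.
At B: distances to the source charges are 0.570 m, 0.760 m; V_B = Σ kqᵢ/rᵢ = -58.3 V.
ΔV = V_B − V_A = -10.8 V.
W_ext = qΔV = (-5.85×10⁻⁹ C)(-10.8 V) = 6.32×10⁻⁸ J.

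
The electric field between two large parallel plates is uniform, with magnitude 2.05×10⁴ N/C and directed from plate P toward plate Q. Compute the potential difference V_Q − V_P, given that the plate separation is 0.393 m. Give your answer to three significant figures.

In a uniform field, potential decreases in the direction of E: ΔV = −E·d for a displacement d parallel to E.
Going from P to Q is a displacement of 0.393 m along the field, so V_Q − V_P = −Ed = -8060 V.

-8060 V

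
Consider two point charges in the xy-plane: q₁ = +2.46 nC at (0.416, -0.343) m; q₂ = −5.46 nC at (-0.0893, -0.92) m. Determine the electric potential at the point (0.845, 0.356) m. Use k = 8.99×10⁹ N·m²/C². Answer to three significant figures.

-4.07 V

The total potential is the scalar sum of each charge's contribution, V = Σ kqᵢ/rᵢ.
Distances from the field point to each charge: r₁ = 0.820 m, r₂ = 1.58 m.
V = k[(2.46×10⁻⁹)/(0.820) + (-5.46×10⁻⁹)/(1.58)] = -4.07 V.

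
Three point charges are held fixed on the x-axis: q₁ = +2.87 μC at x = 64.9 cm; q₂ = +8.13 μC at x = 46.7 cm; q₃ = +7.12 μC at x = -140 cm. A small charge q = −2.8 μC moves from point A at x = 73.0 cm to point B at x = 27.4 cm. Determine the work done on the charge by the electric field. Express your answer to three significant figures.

The work done by the electric force is W_field = −ΔU = −q(V_B − V_A) = q(V_A − V_B).
At A: distances to the source charges are 0.0810 m, 0.263 m, 2.13 m; V_A = Σ kqᵢ/rᵢ = 6.26×10⁵ V.
At B: distances to the source charges are 0.375 m, 0.193 m, 1.67 m; V_B = Σ kqᵢ/rᵢ = 4.86×10⁵ V.
ΔV = V_B − V_A = -1.41×10⁵ V.
W_field = −qΔV = −(-2.80×10⁻⁶ C)(-1.41×10⁵ V) = -0.394 J.

-0.394 J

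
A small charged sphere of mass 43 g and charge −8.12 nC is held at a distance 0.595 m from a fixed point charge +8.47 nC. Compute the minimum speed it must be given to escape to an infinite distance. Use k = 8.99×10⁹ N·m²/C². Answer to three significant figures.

To just escape, total mechanical energy must reach zero at infinity: ½mv²_min + U = 0, so ½mv²_min = −U = |kQq|/r.
|U| = |kQq|/r = (8.99×10⁹ N·m²/C²)(8.47×10⁻⁹)(8.12×10⁻⁹)/(0.595) = 1.04×10⁻⁶ J.
v_min = √(2|U|/m) = √(2·1.04×10⁻⁶/0.0430) = 6.95×10⁻³ m/s.

6.95×10⁻³ m/s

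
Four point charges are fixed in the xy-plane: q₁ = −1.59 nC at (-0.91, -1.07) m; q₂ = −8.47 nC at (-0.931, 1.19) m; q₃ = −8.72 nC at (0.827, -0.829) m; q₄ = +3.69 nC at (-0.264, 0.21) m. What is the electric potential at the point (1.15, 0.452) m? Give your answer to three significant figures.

-76.3 V

Electric potential is a scalar, so the contributions from each charge add algebraically: V = Σ kqᵢ/rᵢ.
Distances from the field point to each charge: r₁ = 2.56 m, r₂ = 2.21 m, r₃ = 1.32 m, r₄ = 1.43 m.
V = k[(-1.59×10⁻⁹)/(2.56) + (-8.47×10⁻⁹)/(2.21) + (-8.72×10⁻⁹)/(1.32) + (3.69×10⁻⁹)/(1.43)] = -76.3 V.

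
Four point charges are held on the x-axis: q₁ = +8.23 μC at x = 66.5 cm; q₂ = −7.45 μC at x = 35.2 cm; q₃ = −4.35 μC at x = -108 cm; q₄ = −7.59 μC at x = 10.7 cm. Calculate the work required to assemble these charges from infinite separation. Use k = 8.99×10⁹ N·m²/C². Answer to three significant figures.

The assembly work is the sum of pairwise potential energies, U = Σ_{i<j} kqᵢqⱼ/rᵢⱼ.
Pair separations: r₁₂ = 0.313 m, r₁₃ = 1.75 m, r₁₄ = 0.558 m, r₂₃ = 1.43 m, r₂₄ = 0.245 m, r₃₄ = 1.19 m.
Summing all 6 pair terms gives U = -0.423 J.

-0.423 J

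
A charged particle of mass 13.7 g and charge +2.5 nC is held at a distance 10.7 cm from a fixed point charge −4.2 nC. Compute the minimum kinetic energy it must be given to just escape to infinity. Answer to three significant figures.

To just escape, total mechanical energy must reach zero at infinity: ½mv²_min + U = 0, so ½mv²_min = −U = |kQq|/r.
|U| = |kQq|/r = (8.99×10⁹ N·m²/C²)(4.20×10⁻⁹)(2.50×10⁻⁹)/(0.107) = 8.82×10⁻⁷ J.

8.82×10⁻⁷ J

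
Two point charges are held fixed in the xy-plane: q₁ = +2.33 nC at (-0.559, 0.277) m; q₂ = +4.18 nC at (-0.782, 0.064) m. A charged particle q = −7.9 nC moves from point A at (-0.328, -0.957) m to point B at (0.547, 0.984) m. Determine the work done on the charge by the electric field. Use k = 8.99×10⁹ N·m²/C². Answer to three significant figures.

The work done by the electric force is W_field = −ΔU = −q(V_B − V_A) = q(V_A − V_B).
At A: distances to the source charges are 1.26 m, 1.12 m; V_A = Σ kqᵢ/rᵢ = 50.3 V.
At B: distances to the source charges are 1.31 m, 1.62 m; V_B = Σ kqᵢ/rᵢ = 39.2 V.
ΔV = V_B − V_A = -11.1 V.
W_field = −qΔV = −(-7.90×10⁻⁹ C)(-11.1 V) = -8.78×10⁻⁸ J.

-8.78×10⁻⁸ J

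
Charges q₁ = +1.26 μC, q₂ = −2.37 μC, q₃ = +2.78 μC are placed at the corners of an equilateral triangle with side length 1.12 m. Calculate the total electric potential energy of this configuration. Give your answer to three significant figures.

-0.0487 J

The assembly work is the sum of pairwise potential energies, U = Σ_{i<j} kqᵢqⱼ/rᵢⱼ.
All three pair separations equal the side length, 1.12 m.
U = (-0.0240) + (0.0281) + (-0.0529) = -0.0487 J.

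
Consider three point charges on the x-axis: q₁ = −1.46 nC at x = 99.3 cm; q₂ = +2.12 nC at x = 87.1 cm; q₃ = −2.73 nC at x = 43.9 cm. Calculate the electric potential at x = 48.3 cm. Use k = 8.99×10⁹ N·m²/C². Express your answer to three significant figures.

The total potential is the scalar sum of each charge's contribution, V = Σ kqᵢ/rᵢ.
Distances from the field point to each charge: r₁ = 0.510 m, r₂ = 0.388 m, r₃ = 0.0440 m.
V = k[(-1.46×10⁻⁹)/(0.510) + (2.12×10⁻⁹)/(0.388) + (-2.73×10⁻⁹)/(0.0440)] = -534 V.

-534 V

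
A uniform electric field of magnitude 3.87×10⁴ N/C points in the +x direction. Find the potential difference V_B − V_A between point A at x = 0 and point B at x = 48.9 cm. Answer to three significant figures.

In a uniform field, potential decreases in the direction of E: V_B − V_A = −E·Δx.
V_B − V_A = −(3.87×10⁴ V/m)(0.489 m) = -1.89×10⁴ V.

-1.89×10⁴ V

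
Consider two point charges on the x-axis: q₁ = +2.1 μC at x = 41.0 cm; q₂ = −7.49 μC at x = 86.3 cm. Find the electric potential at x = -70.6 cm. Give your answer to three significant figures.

-2.60×10⁴ V

Electric potential is a scalar, so the contributions from each charge add algebraically: V = Σ kqᵢ/rᵢ.
Distances from the field point to each charge: r₁ = 1.12 m, r₂ = 1.57 m.
V = k[(2.10×10⁻⁶)/(1.12) + (-7.49×10⁻⁶)/(1.57)] = -2.60×10⁴ V.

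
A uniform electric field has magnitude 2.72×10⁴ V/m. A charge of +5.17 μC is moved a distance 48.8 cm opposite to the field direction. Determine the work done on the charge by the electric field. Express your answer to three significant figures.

The potential change for a displacement 48.8 cm opposite to the field direction is ΔV = +Ed = 1.33×10⁴ V.
W_field = −qΔV = -0.0686 J.

-0.0686 J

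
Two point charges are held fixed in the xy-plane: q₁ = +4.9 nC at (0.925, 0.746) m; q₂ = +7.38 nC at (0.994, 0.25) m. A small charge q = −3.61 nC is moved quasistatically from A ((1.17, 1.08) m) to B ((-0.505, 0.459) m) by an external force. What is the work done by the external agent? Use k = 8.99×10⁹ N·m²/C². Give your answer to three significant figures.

3.99×10⁻⁷ J

For quasistatic motion the external work equals the change in potential energy: W_ext = qΔV = q(V_B − V_A).
At A: distances to the source charges are 0.414 m, 0.848 m; V_A = Σ kqᵢ/rᵢ = 185 V.
At B: distances to the source charges are 1.46 m, 1.51 m; V_B = Σ kqᵢ/rᵢ = 74.0 V.
ΔV = V_B − V_A = -111 V.
W_ext = qΔV = (-3.61×10⁻⁹ C)(-111 V) = 3.99×10⁻⁷ J.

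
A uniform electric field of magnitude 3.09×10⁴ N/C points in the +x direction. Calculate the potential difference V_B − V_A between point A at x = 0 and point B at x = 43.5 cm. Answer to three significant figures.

In a uniform field, potential decreases in the direction of E: V_B − V_A = −E·Δx.
V_B − V_A = −(3.09×10⁴ V/m)(0.435 m) = -1.34×10⁴ V.

-1.34×10⁴ V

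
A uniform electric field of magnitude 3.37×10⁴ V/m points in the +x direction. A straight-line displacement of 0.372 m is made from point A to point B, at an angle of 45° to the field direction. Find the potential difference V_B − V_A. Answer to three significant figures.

Only the component of displacement along E changes the potential: ΔV = −E·d·cosθ.
ΔV = −(3.37×10⁴ V/m)(0.372 m)cos45° = -8860 V.

-8860 V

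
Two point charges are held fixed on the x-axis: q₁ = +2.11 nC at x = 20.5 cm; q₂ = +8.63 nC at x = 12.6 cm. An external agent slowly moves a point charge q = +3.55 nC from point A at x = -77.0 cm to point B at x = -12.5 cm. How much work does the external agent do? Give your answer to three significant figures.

9.25×10⁻⁷ J

For quasistatic motion the external work equals the change in potential energy: W_ext = qΔV = q(V_B − V_A).
At A: distances to the source charges are 0.975 m, 0.896 m; V_A = Σ kqᵢ/rᵢ = 106 V.
At B: distances to the source charges are 0.330 m, 0.251 m; V_B = Σ kqᵢ/rᵢ = 367 V.
ΔV = V_B − V_A = 261 V.
W_ext = qΔV = (3.55×10⁻⁹ C)(261 V) = 9.25×10⁻⁷ J.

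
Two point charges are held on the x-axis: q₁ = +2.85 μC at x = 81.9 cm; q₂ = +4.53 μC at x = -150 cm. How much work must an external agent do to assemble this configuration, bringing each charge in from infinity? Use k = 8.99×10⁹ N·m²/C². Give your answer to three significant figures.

0.0500 J

The assembly work is the sum of pairwise potential energies, U = Σ_{i<j} kqᵢqⱼ/rᵢⱼ.
Pair separations: r₁₂ = 2.32 m.
U = (0.0500) = 0.0500 J.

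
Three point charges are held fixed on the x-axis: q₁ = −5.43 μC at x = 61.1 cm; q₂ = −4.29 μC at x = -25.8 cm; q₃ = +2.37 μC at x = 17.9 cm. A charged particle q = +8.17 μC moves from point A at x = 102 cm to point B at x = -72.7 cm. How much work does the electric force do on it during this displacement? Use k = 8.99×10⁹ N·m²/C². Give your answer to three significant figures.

The work done by the electric force is W_field = −ΔU = −q(V_B − V_A) = q(V_A − V_B).
At A: distances to the source charges are 0.409 m, 1.28 m, 0.841 m; V_A = Σ kqᵢ/rᵢ = -1.24×10⁵ V.
At B: distances to the source charges are 1.34 m, 0.469 m, 0.906 m; V_B = Σ kqᵢ/rᵢ = -9.52×10⁴ V.
ΔV = V_B − V_A = 2.90×10⁴ V.
W_field = −qΔV = −(8.17×10⁻⁶ C)(2.90×10⁴ V) = -0.237 J.

-0.237 J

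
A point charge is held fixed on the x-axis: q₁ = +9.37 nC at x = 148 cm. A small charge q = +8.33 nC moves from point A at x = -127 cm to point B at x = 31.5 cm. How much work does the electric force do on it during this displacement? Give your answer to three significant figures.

The work done by the electric force is W_field = −ΔU = −q(V_B − V_A) = q(V_A − V_B).
At A: distance to the source charge is 2.75 m; V_A = kq₁/r = 30.6 V.
At B: distance to the source charge is 1.17 m; V_B = kq₁/r = 72.3 V.
ΔV = V_B − V_A = 41.7 V.
W_field = −qΔV = −(8.33×10⁻⁹ C)(41.7 V) = -3.47×10⁻⁷ J.

-3.47×10⁻⁷ J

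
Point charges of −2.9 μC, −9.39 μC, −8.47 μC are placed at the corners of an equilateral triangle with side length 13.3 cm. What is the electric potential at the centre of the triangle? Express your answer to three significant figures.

-2.43×10⁶ V

Electric potential is a scalar, so the contributions from each charge add algebraically: V = Σ kqᵢ/rᵢ.
The distance from each vertex to the centroid is a/√3 = 0.0768 m.
V = k[(-2.90×10⁻⁶)/(0.0768) + (-9.39×10⁻⁶)/(0.0768) + (-8.47×10⁻⁶)/(0.0768)] = -2.43×10⁶ V.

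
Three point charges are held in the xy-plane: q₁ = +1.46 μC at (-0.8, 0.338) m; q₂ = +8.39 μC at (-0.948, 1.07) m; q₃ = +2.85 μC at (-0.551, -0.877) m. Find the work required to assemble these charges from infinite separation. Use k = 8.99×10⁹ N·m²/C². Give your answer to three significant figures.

The assembly work is the sum of pairwise potential energies, U = Σ_{i<j} kqᵢqⱼ/rᵢⱼ.
Pair separations: r₁₂ = 0.747 m, r₁₃ = 1.24 m, r₂₃ = 1.99 m.
U = (0.147) + (0.0302) + (0.108) = 0.286 J.

0.286 J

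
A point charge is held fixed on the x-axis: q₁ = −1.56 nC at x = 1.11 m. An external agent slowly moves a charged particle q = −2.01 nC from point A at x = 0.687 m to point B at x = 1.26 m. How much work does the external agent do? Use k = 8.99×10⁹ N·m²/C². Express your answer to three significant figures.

1.21×10⁻⁷ J

For quasistatic motion the external work equals the change in potential energy: W_ext = qΔV = q(V_B − V_A).
At A: distance to the source charge is 0.423 m; V_A = kq₁/r = -33.2 V.
At B: distance to the source charge is 0.150 m; V_B = kq₁/r = -93.5 V.
ΔV = V_B − V_A = -60.3 V.
W_ext = qΔV = (-2.01×10⁻⁹ C)(-60.3 V) = 1.21×10⁻⁷ J.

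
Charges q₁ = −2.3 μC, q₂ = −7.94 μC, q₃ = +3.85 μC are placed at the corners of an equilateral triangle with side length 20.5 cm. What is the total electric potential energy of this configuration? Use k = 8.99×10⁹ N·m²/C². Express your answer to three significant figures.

The work to assemble the configuration equals its total potential energy, U = Σ kqᵢqⱼ/rᵢⱼ over all pairs.
All three pair separations equal the side length, 0.205 m.
U = (0.801) + (-0.388) + (-1.34) = -0.928 J.

-0.928 J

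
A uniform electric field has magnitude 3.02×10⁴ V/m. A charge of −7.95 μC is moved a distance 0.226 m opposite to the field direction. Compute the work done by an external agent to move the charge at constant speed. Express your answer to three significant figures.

The potential change for a displacement 0.226 m opposite to the field direction is ΔV = +Ed = 6830 V.
W_ext = qΔV = -0.0543 J.

-0.0543 J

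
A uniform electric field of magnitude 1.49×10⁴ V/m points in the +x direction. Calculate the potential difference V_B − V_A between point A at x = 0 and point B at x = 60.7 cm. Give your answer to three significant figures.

-9040 V

In a uniform field, potential decreases in the direction of E: V_B − V_A = −E·Δx.
V_B − V_A = −(1.49×10⁴ V/m)(0.607 m) = -9040 V.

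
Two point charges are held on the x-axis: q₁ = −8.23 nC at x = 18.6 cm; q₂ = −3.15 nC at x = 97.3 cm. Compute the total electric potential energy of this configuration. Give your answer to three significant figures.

2.96×10⁻⁷ J

The assembly work is the sum of pairwise potential energies, U = Σ_{i<j} kqᵢqⱼ/rᵢⱼ.
Pair separations: r₁₂ = 0.787 m.
U = (2.96×10⁻⁷) = 2.96×10⁻⁷ J.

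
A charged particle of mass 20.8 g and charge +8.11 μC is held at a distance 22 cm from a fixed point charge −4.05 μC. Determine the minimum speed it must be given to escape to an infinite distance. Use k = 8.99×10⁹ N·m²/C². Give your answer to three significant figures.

To just escape, total mechanical energy must reach zero at infinity: ½mv²_min + U = 0, so ½mv²_min = −U = |kQq|/r.
|U| = |kQq|/r = (8.99×10⁹ N·m²/C²)(4.05×10⁻⁶)(8.11×10⁻⁶)/(0.220) = 1.34 J.
v_min = √(2|U|/m) = √(2·1.34/0.0208) = 11.4 m/s.

11.4 m/s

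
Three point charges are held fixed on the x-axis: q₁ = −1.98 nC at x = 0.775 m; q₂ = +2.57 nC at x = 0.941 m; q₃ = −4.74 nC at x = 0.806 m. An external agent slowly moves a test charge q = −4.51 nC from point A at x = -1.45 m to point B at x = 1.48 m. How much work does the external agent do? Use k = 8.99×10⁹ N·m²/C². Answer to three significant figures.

For quasistatic motion the external work equals the change in potential energy: W_ext = qΔV = q(V_B − V_A).
At A: distances to the source charges are 2.23 m, 2.39 m, 2.26 m; V_A = Σ kqᵢ/rᵢ = -17.2 V.
At B: distances to the source charges are 0.705 m, 0.539 m, 0.674 m; V_B = Σ kqᵢ/rᵢ = -45.6 V.
ΔV = V_B − V_A = -28.4 V.
W_ext = qΔV = (-4.51×10⁻⁹ C)(-28.4 V) = 1.28×10⁻⁷ J.

1.28×10⁻⁷ J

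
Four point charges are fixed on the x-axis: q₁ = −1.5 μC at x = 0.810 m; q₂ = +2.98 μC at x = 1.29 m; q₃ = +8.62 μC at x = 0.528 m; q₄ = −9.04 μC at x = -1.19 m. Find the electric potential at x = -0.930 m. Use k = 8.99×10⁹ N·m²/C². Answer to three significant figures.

-2.55×10⁵ V

The total potential is the scalar sum of each charge's contribution, V = Σ kqᵢ/rᵢ.
Distances from the field point to each charge: r₁ = 1.74 m, r₂ = 2.22 m, r₃ = 1.46 m, r₄ = 0.260 m.
V = k[(-1.50×10⁻⁶)/(1.74) + (2.98×10⁻⁶)/(2.22) + (8.62×10⁻⁶)/(1.46) + (-9.04×10⁻⁶)/(0.260)] = -2.55×10⁵ V.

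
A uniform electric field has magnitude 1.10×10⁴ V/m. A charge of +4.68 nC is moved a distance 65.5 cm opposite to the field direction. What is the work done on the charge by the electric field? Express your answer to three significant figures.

-3.37×10⁻⁵ J

The potential change for a displacement 65.5 cm opposite to the field direction is ΔV = +Ed = 7200 V.
W_field = −qΔV = -3.37×10⁻⁵ J.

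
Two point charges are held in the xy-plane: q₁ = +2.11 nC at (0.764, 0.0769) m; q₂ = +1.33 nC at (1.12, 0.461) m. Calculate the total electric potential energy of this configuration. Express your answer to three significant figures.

4.82×10⁻⁸ J

The work to assemble the configuration equals its total potential energy, U = Σ kqᵢqⱼ/rᵢⱼ over all pairs.
Pair separations: r₁₂ = 0.524 m.
U = (4.82×10⁻⁸) = 4.82×10⁻⁸ J.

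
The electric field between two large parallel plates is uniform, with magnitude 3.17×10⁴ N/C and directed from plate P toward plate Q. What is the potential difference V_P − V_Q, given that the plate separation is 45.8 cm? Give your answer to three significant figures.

1.45×10⁴ V

In a uniform field, potential decreases in the direction of E: ΔV = −E·d for a displacement d parallel to E.
Going from Q to P is a displacement of 45.8 cm opposite to the field, so V_P − V_Q = +Ed = 1.45×10⁴ V.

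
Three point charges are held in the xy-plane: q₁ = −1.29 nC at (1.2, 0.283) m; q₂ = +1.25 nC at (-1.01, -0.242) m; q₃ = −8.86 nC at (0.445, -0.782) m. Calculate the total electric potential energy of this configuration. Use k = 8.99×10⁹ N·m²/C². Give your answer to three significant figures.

The work to assemble the configuration equals its total potential energy, U = Σ kqᵢqⱼ/rᵢⱼ over all pairs.
Pair separations: r₁₂ = 2.27 m, r₁₃ = 1.31 m, r₂₃ = 1.55 m.
U = (-6.38×10⁻⁹) + (7.87×10⁻⁸) + (-6.42×10⁻⁸) = 8.17×10⁻⁹ J.

8.17×10⁻⁹ J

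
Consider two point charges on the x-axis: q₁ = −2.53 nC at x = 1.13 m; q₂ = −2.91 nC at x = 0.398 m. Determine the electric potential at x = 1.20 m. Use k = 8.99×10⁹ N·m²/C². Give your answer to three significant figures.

Electric potential is a scalar, so the contributions from each charge add algebraically: V = Σ kqᵢ/rᵢ.
Distances from the field point to each charge: r₁ = 0.0700 m, r₂ = 0.802 m.
V = k[(-2.53×10⁻⁹)/(0.0700) + (-2.91×10⁻⁹)/(0.802)] = -358 V.

-358 V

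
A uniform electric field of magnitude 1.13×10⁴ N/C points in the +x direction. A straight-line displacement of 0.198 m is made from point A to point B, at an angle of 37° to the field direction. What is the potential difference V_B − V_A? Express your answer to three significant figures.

-1790 V

Only the component of displacement along E changes the potential: ΔV = −E·d·cosθ.
ΔV = −(1.13×10⁴ V/m)(0.198 m)cos37° = -1790 V.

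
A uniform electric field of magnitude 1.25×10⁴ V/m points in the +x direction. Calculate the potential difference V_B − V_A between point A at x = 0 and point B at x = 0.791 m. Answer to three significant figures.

-9890 V

In a uniform field, potential decreases in the direction of E: V_B − V_A = −E·Δx.
V_B − V_A = −(1.25×10⁴ V/m)(0.791 m) = -9890 V.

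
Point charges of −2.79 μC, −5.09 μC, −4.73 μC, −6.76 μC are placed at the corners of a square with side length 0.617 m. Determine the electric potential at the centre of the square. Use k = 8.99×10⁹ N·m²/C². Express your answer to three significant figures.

Electric potential is a scalar, so the contributions from each charge add algebraically: V = Σ kqᵢ/rᵢ.
The distance from each corner to the centre is a√2/2 = 0.436 m.
V = k[(-2.79×10⁻⁶)/(0.436) + (-5.09×10⁻⁶)/(0.436) + (-4.73×10⁻⁶)/(0.436) + (-6.76×10⁻⁶)/(0.436)] = -3.99×10⁵ V.

-3.99×10⁵ V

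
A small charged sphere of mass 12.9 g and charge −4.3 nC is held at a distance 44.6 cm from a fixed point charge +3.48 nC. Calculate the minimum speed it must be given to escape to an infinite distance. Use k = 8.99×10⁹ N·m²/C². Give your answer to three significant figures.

To just escape, total mechanical energy must reach zero at infinity: ½mv²_min + U = 0, so ½mv²_min = −U = |kQq|/r.
|U| = |kQq|/r = (8.99×10⁹ N·m²/C²)(3.48×10⁻⁹)(4.30×10⁻⁹)/(0.446) = 3.02×10⁻⁷ J.
v_min = √(2|U|/m) = √(2·3.02×10⁻⁷/0.0129) = 6.84×10⁻³ m/s.

6.84×10⁻³ m/s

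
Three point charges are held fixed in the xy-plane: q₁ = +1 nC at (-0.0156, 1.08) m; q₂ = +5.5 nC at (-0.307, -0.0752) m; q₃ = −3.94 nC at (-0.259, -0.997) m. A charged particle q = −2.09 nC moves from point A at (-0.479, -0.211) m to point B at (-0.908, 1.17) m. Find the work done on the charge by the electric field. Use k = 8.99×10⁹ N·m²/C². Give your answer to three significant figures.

-3.32×10⁻⁷ J

The work done by the electric force is W_field = −ΔU = −q(V_B − V_A) = q(V_A − V_B).
At A: distances to the source charges are 1.37 m, 0.219 m, 0.816 m; V_A = Σ kqᵢ/rᵢ = 189 V.
At B: distances to the source charges are 0.897 m, 1.38 m, 2.26 m; V_B = Σ kqᵢ/rᵢ = 30.1 V.
ΔV = V_B − V_A = -159 V.
W_field = −qΔV = −(-2.09×10⁻⁹ C)(-159 V) = -3.32×10⁻⁷ J.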